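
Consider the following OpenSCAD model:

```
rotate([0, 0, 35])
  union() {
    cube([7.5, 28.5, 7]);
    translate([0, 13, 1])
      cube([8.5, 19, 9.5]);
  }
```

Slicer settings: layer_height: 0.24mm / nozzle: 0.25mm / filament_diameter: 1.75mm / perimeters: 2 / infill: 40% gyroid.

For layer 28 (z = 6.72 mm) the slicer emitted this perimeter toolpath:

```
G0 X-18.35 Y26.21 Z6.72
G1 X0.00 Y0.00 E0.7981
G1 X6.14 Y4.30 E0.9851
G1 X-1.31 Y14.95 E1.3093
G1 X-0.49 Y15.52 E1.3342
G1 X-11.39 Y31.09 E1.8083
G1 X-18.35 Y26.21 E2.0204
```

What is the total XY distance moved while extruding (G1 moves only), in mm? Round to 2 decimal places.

Sum the Euclidean lengths of each G1 segment: total = 80.99 mm.

80.99 mm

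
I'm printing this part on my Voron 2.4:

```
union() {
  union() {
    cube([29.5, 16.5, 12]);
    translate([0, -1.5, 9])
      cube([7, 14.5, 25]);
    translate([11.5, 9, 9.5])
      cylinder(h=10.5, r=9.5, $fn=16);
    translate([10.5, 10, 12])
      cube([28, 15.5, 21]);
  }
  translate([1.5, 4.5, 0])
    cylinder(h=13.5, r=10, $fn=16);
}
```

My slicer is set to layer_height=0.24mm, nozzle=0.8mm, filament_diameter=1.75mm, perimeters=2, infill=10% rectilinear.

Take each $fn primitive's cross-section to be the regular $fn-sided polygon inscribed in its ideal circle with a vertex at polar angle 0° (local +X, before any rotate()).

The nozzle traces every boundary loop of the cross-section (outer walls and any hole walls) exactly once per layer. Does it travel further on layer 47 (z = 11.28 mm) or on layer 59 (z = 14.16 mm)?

layer 59 (z = 14.16 mm)

Layer 47 (z = 11.28): the cube is present — its section is the full 29.5×16.5 rectangle (perimeter 92.00 mm); the cube at (0, -1.5) (footprint 7×14.5) is included at this height (perimeter 43.00 mm); the r=9.5 cylinder at (11.5, 9) gives a regular 16-gon of circumradius 9.5 (constant along its height) (perimeter = 2·16·9.500·sin(180°/16) = 59.31 mm); the cube at (10.5, 10) is not intersected at this z (z outside [12, 33]); Taking the union: the regions partially overlap (shared area 351.69 mm²), so the edge portions inside another operand are dropped and the merged outline is re-measured after clipping — boundary = 96.02 mm; the r=10 cylinder at (1.5, 4.5) gives a regular 16-gon of circumradius 10 (constant along its height) (perimeter = 2·16·10.000·sin(180°/16) = 62.43 mm); Taking the union: the regions partially overlap (shared area 151.59 mm²), so the edge portions inside another operand are dropped and the merged outline is re-measured after clipping — boundary = 108.96 mm. So its perimeter = 108.96 mm. Layer 59 (z = 14.16): the cube is not intersected at this z (z outside [0, 12]); the cube at (0, -1.5) (footprint 7×14.5) is included at this height (perimeter 43.00 mm); the r=9.5 cylinder at (11.5, 9) contributes a regular 16-gon of circumradius 9.5 (perimeter = 2·16·9.500·sin(180°/16) = 59.31 mm); the cube at (10.5, 10) is present — its section is the full 28×15.5 rectangle (perimeter 87.00 mm); Taking the union: the regions partially overlap (shared area 114.97 mm²), so the edge portions inside another operand are dropped and the merged outline is re-measured after clipping — boundary = 125.42 mm; the cylinder at (1.5, 4.5) is not intersected at this z (z outside [0, 13.5]); Combining (union): only the result so far is present, so the union is just that shape — boundary = 125.42 mm. So its perimeter = 125.42 mm. Layer 59 is larger (125.42 vs 108.96 mm).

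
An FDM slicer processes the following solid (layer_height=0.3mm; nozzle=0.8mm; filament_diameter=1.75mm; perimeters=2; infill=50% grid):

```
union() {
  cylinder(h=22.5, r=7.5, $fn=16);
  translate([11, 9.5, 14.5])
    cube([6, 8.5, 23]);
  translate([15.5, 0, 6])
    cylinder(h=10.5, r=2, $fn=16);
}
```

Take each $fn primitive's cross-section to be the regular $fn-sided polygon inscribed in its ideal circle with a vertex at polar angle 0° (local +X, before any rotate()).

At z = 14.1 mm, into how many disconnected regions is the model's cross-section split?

At z = 14.1 mm: the r=7.5 cylinder gives a regular 16-gon of circumradius 7.5 (constant along its height); the cube at (11, 9.5) does not reach this height (z outside [14.5, 37.5]); the r=2 cylinder at (15.5, 0) gives a regular 16-gon of circumradius 2 (constant along its height); Merging all regions: the 2 present regions are separate (no shared area or edge), so areas and boundary lengths simply add and each stays a separate island — 2 connected regions. The result has 2 disconnected regions.

2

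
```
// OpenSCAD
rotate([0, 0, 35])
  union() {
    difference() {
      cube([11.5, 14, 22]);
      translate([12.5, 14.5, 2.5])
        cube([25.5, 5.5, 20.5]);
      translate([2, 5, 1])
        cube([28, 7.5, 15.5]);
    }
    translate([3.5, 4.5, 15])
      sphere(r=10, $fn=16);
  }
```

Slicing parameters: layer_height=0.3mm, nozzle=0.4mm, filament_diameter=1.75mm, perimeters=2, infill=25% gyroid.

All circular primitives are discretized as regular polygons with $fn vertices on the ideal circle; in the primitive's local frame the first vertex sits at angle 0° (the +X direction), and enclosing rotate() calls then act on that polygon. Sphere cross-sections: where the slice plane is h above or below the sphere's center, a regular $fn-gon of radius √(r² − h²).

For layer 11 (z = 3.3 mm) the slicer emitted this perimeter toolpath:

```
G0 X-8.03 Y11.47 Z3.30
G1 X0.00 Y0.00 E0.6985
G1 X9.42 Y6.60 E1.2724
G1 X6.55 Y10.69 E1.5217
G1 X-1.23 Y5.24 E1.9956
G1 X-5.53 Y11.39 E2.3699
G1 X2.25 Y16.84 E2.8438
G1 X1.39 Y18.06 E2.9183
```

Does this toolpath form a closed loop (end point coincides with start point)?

no

Start point (G0): (-8.03, 11.47). End point (last G1): the path does not return to the start — open.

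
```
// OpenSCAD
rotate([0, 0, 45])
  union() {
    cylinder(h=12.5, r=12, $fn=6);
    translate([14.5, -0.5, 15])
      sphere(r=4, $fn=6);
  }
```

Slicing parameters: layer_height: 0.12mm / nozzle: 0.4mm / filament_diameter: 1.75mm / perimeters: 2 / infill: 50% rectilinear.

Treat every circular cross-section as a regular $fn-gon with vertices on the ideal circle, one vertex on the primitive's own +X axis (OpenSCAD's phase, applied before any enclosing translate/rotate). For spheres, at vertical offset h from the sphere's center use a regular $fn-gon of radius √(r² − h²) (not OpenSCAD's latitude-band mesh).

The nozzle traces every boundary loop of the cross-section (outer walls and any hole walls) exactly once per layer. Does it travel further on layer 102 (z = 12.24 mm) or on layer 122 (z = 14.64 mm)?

layer 102 (z = 12.24 mm)

Layer 102 (z = 12.24): the r=12 cylinder gives a regular 6-gon of circumradius 12 (constant along its height) (perimeter = 2·6·12.000·sin(180°/6) = 72.00 mm); the r=4 sphere at (14.5, -0.5) slices to a regular 6-gon of circumradius 2.895 (√(r²−h²) with h=2.76 from center) (perimeter = 2·6·2.895·sin(180°/6) = 17.37 mm); Taking the union: the regions partially overlap (shared area 0.06 mm²), so the edge portions inside another operand are dropped and the merged outline is re-measured after clipping — boundary = 87.79 mm; (rotated 45° about Z; rotation is an isometry so areas/perimeters/island counts are preserved). So its perimeter = 87.79 mm. Layer 122 (z = 14.64): the cylinder does not reach this height (z outside [0, 12.5]); the sphere at (14.5, -0.5): section is a regular 6-gon, circumradius = √(r²−h²) = √(4²−0.36²) = 3.984 (perimeter = 2·6·3.984·sin(180°/6) = 23.90 mm); Merging all regions: only the r=4 sphere at (14.5, -0.5) is present, so the union is just that shape — boundary = 23.90 mm; (whole slice rotated 45° about Z — lengths, areas and connectivity unchanged). So its perimeter = 23.90 mm. Layer 102 is larger (87.79 vs 23.90 mm).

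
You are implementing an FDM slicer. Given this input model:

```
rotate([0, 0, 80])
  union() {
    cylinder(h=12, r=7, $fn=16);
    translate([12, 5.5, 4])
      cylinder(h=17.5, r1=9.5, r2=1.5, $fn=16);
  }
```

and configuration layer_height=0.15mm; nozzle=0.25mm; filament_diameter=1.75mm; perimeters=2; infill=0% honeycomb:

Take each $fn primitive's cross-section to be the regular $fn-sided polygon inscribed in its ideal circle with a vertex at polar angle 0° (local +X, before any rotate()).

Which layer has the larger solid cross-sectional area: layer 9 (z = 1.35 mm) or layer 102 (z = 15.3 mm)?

layer 9 (z = 1.35 mm)

Layer 9 (z = 1.35): the r=7 cylinder contributes a regular 16-gon of circumradius 7 (area = (16/2)·7.000²·sin(360°/16) = 150.01 mm²); the cone at (12, 5.5) is absent (z outside [4, 21.5]); Taking the union: only the r=7 cylinder is present, so the union is just that shape — area = 150.01 mm²; (whole slice rotated 80° about Z — lengths, areas and connectivity unchanged). So its area = 150.01 mm². Layer 102 (z = 15.3): the cylinder is not intersected at this z (z outside [0, 12]); the cone at (12, 5.5) (r1=9.5→r2=1.5) has section circumradius 4.334 here — a regular 16-gon (area = (16/2)·4.334²·sin(360°/16) = 57.51 mm²); Taking the union: only the cone at (12, 5.5) is present, so the union is just that shape — area = 57.51 mm²; (whole slice rotated 80° about Z — lengths, areas and connectivity unchanged). So its area = 57.51 mm². Layer 9 is larger (150.01 vs 57.51 mm²).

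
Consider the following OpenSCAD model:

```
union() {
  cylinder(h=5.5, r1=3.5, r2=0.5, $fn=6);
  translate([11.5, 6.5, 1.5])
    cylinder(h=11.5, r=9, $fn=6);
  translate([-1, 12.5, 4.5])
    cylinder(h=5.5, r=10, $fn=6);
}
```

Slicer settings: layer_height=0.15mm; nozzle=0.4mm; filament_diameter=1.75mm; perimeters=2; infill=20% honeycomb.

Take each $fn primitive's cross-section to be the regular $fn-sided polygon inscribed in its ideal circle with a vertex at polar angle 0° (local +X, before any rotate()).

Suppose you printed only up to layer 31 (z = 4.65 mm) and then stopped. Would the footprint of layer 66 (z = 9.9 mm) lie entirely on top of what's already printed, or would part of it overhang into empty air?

Compare the two slices. At z = 4.65: the cone (r1=3.5→r2=0.5) has section circumradius 0.964 here — a regular 6-gon (area = (6/2)·0.964²·sin(360°/6) = 2.41 mm²); the r=9 cylinder at (11.5, 6.5) contributes a regular 6-gon of circumradius 9 (area = (6/2)·9.000²·sin(360°/6) = 210.44 mm²); the r=10 cylinder at (-1, 12.5) contributes a regular 6-gon of circumradius 10 (area = (6/2)·10.000²·sin(360°/6) = 259.81 mm²); Taking the union: the regions partially overlap — summed areas 472.66 mm² minus the doubly-counted overlap 25.79 mm² gives 446.87 mm² — area = 446.87 mm². At z = 9.9: the cone does not reach this height (z outside [0, 5.5]); the r=9 cylinder at (11.5, 6.5) gives a regular 6-gon of circumradius 9 (constant along its height) (area = (6/2)·9.000²·sin(360°/6) = 210.44 mm²); the r=10 cylinder at (-1, 12.5) contributes a regular 6-gon of circumradius 10 (area = (6/2)·10.000²·sin(360°/6) = 259.81 mm²); Combining (union): the regions partially overlap — summed areas 470.25 mm² minus the doubly-counted overlap 25.79 mm² gives 444.46 mm² — area = 444.46 mm². Checking containment: the cross-section at z = 9.9 is a subset of the cross-section at z = 4.65.

entirely on top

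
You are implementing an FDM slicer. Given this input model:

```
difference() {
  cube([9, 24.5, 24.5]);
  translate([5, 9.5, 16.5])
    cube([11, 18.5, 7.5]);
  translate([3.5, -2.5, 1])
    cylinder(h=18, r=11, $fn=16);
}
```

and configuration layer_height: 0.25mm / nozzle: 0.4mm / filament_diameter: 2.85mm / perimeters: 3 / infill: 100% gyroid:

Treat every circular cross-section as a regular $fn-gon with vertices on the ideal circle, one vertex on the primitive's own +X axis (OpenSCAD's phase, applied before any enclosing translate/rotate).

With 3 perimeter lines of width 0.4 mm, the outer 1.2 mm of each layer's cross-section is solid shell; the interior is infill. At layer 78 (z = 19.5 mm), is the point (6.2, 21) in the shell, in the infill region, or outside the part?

At z = 19.5 mm: the cube is present — its section is the full 9×24.5 rectangle; the cube at (5, 9.5) is present — its section is the full 11×18.5 rectangle; the cylinder at (3.5, -2.5) is not intersected at this z (z outside [1, 19]); Taking the first minus the rest: starting from the 9×24.5 cube, the 11×18.5 cube at (5, 9.5) partially overlaps it — only the 60.00 mm² overlap (of its 203.50 mm²) is removed, clipping the outline — 1 connected region. Overall, the cross-section is a single solid region. The nearest boundary edge runs (5.00, 24.50)→(5.00, 9.50); distance from the point to it = 1.20 mm. The point is not inside any of the regions above, so it lies outside the cross-section (1.20 mm from the nearest boundary).

outside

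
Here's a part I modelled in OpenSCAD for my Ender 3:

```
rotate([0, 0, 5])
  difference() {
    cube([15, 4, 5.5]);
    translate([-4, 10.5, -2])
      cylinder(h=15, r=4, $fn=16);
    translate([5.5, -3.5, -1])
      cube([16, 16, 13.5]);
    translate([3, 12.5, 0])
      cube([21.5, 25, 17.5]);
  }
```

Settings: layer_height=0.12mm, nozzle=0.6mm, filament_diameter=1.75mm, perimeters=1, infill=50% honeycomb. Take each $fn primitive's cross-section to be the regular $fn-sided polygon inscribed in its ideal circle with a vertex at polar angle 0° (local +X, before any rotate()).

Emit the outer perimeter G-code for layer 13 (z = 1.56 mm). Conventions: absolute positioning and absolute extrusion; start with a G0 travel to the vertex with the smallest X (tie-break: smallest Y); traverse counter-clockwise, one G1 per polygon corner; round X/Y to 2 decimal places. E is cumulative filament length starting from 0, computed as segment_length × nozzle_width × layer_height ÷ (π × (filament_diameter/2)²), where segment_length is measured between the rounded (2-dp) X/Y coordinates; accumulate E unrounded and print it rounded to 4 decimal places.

At z = 1.56 mm: the cube is present — its section is the full 15×4 rectangle; the r=4 cylinder at (-4, 10.5) contributes a regular 16-gon of circumradius 4; the cube at (5.5, -3.5) is present — its section is the full 16×16 rectangle; the 21.5×25 cube at (3, 12.5) contributes its full rectangle; After the difference (first − rest): starting from the 15×4 cube, the r=4 cylinder at (-4, 10.5) misses the remaining region (no effect); the 16×16 cube at (5.5, -3.5) partially overlaps it — only the 38.00 mm² overlap (of its 256.00 mm²) is removed, clipping the outline; the 21.5×25 cube at (3, 12.5) misses the remaining region (no effect) — 1 connected region; (whole slice rotated 5° about Z — lengths, areas and connectivity unchanged). The outline is a single polygon with 4 vertices. Extrusion per mm of travel: 0.6 × 0.12 / (π × 0.875²) = 0.029934. Accumulating E over each segment gives final E = 0.5685.

G0 X-0.35 Y3.98 Z1.56
G1 X0.00 Y0.00 E0.1196
G1 X5.48 Y0.48 E0.2843
G1 X5.13 Y4.46 E0.4039
G1 X-0.35 Y3.98 E0.5685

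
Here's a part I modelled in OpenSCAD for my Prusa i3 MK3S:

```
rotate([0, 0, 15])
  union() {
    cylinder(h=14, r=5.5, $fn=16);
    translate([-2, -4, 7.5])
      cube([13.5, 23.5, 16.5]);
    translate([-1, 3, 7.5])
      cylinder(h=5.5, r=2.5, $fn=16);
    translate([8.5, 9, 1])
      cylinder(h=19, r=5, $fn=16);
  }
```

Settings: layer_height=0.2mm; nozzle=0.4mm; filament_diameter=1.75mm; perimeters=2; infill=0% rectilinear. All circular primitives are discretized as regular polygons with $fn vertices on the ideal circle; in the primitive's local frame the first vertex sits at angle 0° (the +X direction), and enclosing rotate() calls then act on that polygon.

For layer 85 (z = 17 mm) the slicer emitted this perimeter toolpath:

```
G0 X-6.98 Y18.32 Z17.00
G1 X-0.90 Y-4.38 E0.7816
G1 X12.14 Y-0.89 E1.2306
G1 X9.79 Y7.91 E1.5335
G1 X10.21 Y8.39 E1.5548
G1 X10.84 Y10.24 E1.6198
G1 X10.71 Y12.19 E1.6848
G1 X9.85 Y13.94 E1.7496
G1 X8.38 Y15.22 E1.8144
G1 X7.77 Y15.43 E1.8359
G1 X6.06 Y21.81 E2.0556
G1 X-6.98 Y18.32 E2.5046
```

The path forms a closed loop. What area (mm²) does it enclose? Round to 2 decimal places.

327.90 mm²

Apply the shoelace formula to the sequence of (X, Y) vertices; enclosed area = 327.90 mm².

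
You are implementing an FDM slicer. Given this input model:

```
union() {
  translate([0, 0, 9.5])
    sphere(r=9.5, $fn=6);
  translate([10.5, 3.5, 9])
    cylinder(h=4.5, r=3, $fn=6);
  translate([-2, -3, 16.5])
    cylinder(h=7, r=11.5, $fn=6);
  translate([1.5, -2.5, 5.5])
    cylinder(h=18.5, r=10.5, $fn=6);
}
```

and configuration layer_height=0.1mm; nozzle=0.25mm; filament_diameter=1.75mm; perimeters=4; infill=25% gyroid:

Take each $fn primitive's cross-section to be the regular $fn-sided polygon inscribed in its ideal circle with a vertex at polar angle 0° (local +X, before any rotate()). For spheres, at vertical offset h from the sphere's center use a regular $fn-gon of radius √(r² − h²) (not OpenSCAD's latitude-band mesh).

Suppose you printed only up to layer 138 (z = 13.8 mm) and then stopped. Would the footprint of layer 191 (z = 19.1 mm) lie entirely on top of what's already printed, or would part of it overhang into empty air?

Compare the two slices. At z = 13.8: the sphere: section is a regular 6-gon, circumradius = √(r²−h²) = √(9.5²−4.3²) = 8.471 (area = (6/2)·8.471²·sin(360°/6) = 186.44 mm²); the cylinder at (10.5, 3.5) does not reach this height (z outside [9, 13.5]); the cylinder at (-2, -3) is absent (z outside [16.5, 23.5]); the r=10.5 cylinder at (1.5, -2.5) contributes a regular 6-gon of circumradius 10.5 (area = (6/2)·10.500²·sin(360°/6) = 286.44 mm²); Merging all regions: the regions partially overlap — summed areas 472.88 mm² minus the doubly-counted overlap 173.43 mm² gives 299.44 mm² — area = 299.44 mm². At z = 19.1: the sphere does not reach this height (|z−center|=9.600 > r=9.5); the cylinder at (10.5, 3.5) does not reach this height (z outside [9, 13.5]); the r=11.5 cylinder at (-2, -3) contributes a regular 6-gon of circumradius 11.5 (area = (6/2)·11.500²·sin(360°/6) = 343.60 mm²); the cylinder at (1.5, -2.5): section is a regular 6-gon, circumradius r=10.5 (area = (6/2)·10.500²·sin(360°/6) = 286.44 mm²); Taking the union: the regions partially overlap — summed areas 630.03 mm² minus the doubly-counted overlap 240.83 mm² gives 389.21 mm² — area = 389.21 mm². Checking containment: at z = 19.1 the cross-section extends beyond the z = 13.8 cross-section by about 93.30 mm².

part overhangs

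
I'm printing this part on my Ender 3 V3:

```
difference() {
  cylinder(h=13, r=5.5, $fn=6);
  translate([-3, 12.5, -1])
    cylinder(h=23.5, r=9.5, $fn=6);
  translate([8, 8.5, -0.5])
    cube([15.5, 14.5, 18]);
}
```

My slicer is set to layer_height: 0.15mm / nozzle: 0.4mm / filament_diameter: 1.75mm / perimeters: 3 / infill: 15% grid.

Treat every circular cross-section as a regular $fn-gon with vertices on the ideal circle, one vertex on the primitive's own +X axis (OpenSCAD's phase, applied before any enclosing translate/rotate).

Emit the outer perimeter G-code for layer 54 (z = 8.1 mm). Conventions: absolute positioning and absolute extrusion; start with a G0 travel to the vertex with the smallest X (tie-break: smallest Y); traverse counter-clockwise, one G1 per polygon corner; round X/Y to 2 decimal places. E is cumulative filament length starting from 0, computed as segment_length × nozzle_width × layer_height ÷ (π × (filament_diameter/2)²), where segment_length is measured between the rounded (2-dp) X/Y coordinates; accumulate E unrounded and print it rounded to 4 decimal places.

G0 X-5.50 Y0.00 Z8.10
G1 X-2.75 Y-4.76 E0.1371
G1 X2.75 Y-4.76 E0.2743
G1 X5.50 Y0.00 E0.4115
G1 X2.75 Y4.76 E0.5486
G1 X2.03 Y4.76 E0.5665
G1 X1.75 Y4.27 E0.5806
G1 X-3.03 Y4.27 E0.6999
G1 X-5.50 Y0.00 E0.8229

At z = 8.1 mm: the cylinder: section is a regular 6-gon, circumradius r=5.5; the cylinder at (-3, 12.5): section is a regular 6-gon, circumradius r=9.5; the 15.5×14.5 cube at (8, 8.5) contributes its full rectangle; Taking the first minus the rest: starting from the r=5.5 cylinder, the r=9.5 cylinder at (-3, 12.5) partially overlaps it — only the 2.35 mm² overlap (of its 234.48 mm²) is removed, clipping the outline; the 15.5×14.5 cube at (8, 8.5) misses the remaining region (no effect) — 1 connected region. The outline is a single polygon with 8 vertices. Extrusion per mm of travel: 0.4 × 0.15 / (π × 0.875²) = 0.024945. Accumulating E over each segment gives final E = 0.8229.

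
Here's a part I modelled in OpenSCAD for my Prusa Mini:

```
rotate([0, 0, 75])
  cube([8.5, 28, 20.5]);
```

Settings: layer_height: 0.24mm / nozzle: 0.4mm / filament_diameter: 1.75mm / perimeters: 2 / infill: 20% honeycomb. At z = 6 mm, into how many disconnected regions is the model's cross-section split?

At z = 6 mm: the cube is present — its section is the full 8.5×28 rectangle; (rotated 75° about Z; rotation is an isometry so areas/perimeters/island counts are preserved). The result has 1 disconnected region.

1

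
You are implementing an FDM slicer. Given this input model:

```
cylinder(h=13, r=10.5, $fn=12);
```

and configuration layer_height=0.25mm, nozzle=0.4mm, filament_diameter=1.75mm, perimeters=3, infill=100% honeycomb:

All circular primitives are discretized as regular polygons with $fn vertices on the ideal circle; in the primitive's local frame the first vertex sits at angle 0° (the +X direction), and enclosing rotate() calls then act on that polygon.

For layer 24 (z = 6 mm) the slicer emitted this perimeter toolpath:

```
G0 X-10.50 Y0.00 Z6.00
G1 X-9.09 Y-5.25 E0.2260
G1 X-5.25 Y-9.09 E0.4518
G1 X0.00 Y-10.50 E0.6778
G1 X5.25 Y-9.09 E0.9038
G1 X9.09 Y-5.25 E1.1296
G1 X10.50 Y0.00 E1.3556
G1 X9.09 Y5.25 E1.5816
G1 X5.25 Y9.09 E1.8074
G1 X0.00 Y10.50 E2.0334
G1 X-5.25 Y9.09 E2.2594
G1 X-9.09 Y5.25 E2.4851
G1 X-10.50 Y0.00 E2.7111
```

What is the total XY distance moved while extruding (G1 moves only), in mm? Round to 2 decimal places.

Sum the Euclidean lengths of each G1 segment: total = 65.21 mm.

65.21 mm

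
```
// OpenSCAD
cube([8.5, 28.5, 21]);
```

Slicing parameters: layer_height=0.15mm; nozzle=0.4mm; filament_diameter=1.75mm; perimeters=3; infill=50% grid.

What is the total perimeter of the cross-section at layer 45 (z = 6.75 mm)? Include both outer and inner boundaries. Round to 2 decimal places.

At z = 6.75 mm: the 8.5×28.5 cube contributes its full rectangle (perimeter 74.00 mm). Overall, the cross-section is a single solid region. Total boundary length (outer) = 74.00 mm.

74.00 mm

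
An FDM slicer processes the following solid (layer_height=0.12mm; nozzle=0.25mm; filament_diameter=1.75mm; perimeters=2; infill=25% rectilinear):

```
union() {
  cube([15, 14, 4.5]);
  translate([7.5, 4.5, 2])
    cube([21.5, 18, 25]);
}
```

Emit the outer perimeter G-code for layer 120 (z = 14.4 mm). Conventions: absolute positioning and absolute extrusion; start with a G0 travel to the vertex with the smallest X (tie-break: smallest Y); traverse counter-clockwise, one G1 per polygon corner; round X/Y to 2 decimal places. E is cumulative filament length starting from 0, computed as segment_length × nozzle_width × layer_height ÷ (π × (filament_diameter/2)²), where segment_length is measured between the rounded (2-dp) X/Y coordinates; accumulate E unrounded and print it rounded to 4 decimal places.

At z = 14.4 mm: the cube does not reach this height (z outside [0, 4.5]); the cube at (7.5, 4.5) (footprint 21.5×18) is included at this height; Merging all regions: only the 21.5×18 cube at (7.5, 4.5) is present, so the union is just that shape — 1 connected region. The outline is a single polygon with 4 vertices. Extrusion per mm of travel: 0.25 × 0.12 / (π × 0.875²) = 0.012473. Accumulating E over each segment gives final E = 0.9853.

G0 X7.50 Y4.50 Z14.40
G1 X29.00 Y4.50 E0.2682
G1 X29.00 Y22.50 E0.4927
G1 X7.50 Y22.50 E0.7608
G1 X7.50 Y4.50 E0.9853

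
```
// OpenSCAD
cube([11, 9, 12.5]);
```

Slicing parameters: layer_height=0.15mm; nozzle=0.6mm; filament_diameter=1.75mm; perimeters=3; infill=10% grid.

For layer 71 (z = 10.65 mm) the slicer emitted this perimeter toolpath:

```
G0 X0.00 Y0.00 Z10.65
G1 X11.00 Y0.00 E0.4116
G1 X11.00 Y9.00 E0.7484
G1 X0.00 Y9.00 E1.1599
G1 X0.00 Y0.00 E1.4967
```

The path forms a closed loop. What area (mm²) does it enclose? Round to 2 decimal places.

Apply the shoelace formula to the sequence of (X, Y) vertices; enclosed area = 99.00 mm².

99.00 mm²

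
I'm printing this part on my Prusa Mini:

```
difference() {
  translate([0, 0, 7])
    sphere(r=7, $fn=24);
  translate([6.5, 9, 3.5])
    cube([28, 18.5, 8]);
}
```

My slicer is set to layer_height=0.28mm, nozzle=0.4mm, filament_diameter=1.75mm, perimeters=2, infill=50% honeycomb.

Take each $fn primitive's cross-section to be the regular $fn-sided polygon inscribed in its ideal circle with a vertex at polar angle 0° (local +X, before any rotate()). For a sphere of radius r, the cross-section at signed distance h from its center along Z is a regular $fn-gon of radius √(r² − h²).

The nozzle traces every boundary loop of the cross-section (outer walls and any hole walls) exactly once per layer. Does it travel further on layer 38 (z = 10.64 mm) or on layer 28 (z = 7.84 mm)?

Layer 38 (z = 10.64): the r=7 sphere slices to a regular 24-gon of circumradius 5.979 (√(r²−h²) with h=3.64 from center) (perimeter = 2·24·5.979·sin(180°/24) = 37.46 mm); the 28×18.5 cube at (6.5, 9) contributes its full rectangle (perimeter 93.00 mm); Subtracting the remaining from the first: starting from the r=7 sphere, the 28×18.5 cube at (6.5, 9) misses the remaining region (no effect) — boundary = 37.46 mm. So its perimeter = 37.46 mm. Layer 28 (z = 7.84): the sphere: section is a regular 24-gon, circumradius = √(r²−h²) = √(7²−0.84²) = 6.949 (perimeter = 2·24·6.949·sin(180°/24) = 43.54 mm); the cube at (6.5, 9) (footprint 28×18.5) is included at this height (perimeter 93.00 mm); After the difference (first − rest): starting from the r=7 sphere, the 28×18.5 cube at (6.5, 9) misses the remaining region (no effect) — boundary = 43.54 mm. So its perimeter = 43.54 mm. Layer 28 is larger (43.54 vs 37.46 mm).

layer 28 (z = 7.84 mm)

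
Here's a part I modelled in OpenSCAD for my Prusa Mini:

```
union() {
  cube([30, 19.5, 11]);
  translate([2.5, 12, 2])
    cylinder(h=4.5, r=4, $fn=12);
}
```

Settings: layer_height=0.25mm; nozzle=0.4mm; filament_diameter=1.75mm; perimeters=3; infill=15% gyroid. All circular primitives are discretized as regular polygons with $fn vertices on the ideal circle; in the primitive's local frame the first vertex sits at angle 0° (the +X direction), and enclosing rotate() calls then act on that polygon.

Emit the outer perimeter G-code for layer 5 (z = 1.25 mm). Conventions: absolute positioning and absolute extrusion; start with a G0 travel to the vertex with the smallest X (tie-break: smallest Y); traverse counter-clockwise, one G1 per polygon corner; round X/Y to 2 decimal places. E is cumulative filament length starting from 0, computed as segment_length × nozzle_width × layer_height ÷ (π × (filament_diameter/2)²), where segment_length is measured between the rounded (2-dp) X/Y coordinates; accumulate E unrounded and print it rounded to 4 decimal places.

G0 X0.00 Y0.00 Z1.25
G1 X30.00 Y0.00 E1.2473
G1 X30.00 Y19.50 E2.0580
G1 X0.00 Y19.50 E3.3052
G1 X0.00 Y0.00 E4.1159

At z = 1.25 mm: the cube (footprint 30×19.5) is included at this height; the cylinder at (2.5, 12) is absent (z outside [2, 6.5]); Merging all regions: only the 30×19.5 cube is present, so the union is just that shape — 1 connected region. The outline is a single polygon with 4 vertices. Extrusion per mm of travel: 0.4 × 0.25 / (π × 0.875²) = 0.041575. Accumulating E over each segment gives final E = 4.1159.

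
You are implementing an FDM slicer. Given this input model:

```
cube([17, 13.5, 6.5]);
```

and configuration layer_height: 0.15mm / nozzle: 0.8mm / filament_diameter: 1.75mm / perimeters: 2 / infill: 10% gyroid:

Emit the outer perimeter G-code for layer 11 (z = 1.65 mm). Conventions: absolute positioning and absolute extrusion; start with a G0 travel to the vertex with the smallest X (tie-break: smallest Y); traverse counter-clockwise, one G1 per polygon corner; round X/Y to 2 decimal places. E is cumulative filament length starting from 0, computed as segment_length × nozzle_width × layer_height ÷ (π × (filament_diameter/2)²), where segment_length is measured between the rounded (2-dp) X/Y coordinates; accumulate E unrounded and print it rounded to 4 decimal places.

G0 X0.00 Y0.00 Z1.65
G1 X17.00 Y0.00 E0.8481
G1 X17.00 Y13.50 E1.5217
G1 X0.00 Y13.50 E2.3698
G1 X0.00 Y0.00 E3.0433

At z = 1.65 mm: the 17×13.5 cube contributes its full rectangle. The outline is a single polygon with 4 vertices. Extrusion per mm of travel: 0.8 × 0.15 / (π × 0.875²) = 0.049890. Accumulating E over each segment gives final E = 3.0433.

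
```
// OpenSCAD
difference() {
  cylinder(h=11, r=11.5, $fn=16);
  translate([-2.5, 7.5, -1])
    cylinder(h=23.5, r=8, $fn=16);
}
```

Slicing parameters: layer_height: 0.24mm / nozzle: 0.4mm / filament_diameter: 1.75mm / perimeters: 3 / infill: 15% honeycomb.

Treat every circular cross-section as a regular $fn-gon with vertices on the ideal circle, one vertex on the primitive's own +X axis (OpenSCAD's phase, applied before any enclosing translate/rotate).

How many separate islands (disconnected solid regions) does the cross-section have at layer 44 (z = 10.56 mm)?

1

At z = 10.56 mm: the r=11.5 cylinder contributes a regular 16-gon of circumradius 11.5; the cylinder at (-2.5, 7.5): section is a regular 16-gon, circumradius r=8; Subtracting the remaining from the first: starting from the r=11.5 cylinder, the r=8 cylinder at (-2.5, 7.5) partially overlaps it — only the 136.65 mm² overlap (of its 195.93 mm²) is removed, clipping the outline — 1 connected region. Overall, the cross-section is a single solid region. Island count = 1.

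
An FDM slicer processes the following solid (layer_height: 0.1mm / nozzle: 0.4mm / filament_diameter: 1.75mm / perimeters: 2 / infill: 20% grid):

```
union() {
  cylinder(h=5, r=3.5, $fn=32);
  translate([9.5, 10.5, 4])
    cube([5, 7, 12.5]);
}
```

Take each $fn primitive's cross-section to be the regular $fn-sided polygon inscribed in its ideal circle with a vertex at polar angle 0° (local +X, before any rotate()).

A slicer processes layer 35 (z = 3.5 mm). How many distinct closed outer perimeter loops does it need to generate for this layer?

At z = 3.5 mm: the cylinder: section is a regular 32-gon, circumradius r=3.5; the cube at (9.5, 10.5) is absent (z outside [4, 16.5]); Combining (union): only the r=3.5 cylinder is present, so the union is just that shape — 1 connected region. The result has 1 disconnected region.

1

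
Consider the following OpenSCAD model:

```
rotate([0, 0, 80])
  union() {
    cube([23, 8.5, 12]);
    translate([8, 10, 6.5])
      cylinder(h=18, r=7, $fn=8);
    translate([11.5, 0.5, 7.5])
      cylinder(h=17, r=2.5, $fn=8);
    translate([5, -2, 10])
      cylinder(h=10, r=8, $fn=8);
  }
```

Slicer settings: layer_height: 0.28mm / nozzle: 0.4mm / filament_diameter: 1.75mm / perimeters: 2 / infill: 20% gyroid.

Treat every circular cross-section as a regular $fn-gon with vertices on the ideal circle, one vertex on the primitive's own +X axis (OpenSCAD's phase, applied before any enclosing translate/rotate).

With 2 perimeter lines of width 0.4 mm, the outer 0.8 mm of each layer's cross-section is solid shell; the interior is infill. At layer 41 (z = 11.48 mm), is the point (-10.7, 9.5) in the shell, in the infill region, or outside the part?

infill

At z = 11.48 mm: the cube (footprint 23×8.5) is included at this height; the r=7 cylinder at (8, 10) contributes a regular 8-gon of circumradius 7; the r=2.5 cylinder at (11.5, 0.5) contributes a regular 8-gon of circumradius 2.5; the r=8 cylinder at (5, -2) gives a regular 8-gon of circumradius 8 (constant along its height); Merging all regions: the regions partially overlap (shared area 120.36 mm²), so overlapping operands fuse into one piece — 1 connected region; (rotated 80° about Z; rotation is an isometry so areas/perimeters/island counts are preserved). Overall, the cross-section is a single solid region. Undo the 80° rotation: the query point maps to (7.498, 12.187) in the un-rotated model frame. The nearest boundary edge runs (3.05, 14.95)→(8.00, 17.00); distance from the point to it = 4.25 mm. The point is inside the cross-section and 4.25 mm from the nearest boundary — more than the 0.8 mm shell width (2 × 0.4), so it's in the infill interior.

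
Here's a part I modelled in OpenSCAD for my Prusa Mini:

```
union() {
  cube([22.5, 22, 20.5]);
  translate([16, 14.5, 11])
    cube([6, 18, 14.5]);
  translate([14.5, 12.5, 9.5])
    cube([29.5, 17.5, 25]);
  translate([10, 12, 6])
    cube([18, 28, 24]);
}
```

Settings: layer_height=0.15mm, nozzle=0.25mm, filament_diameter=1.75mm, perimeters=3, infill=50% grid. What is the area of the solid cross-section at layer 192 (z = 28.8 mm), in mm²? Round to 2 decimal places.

At z = 28.8 mm: the cube does not reach this height (z outside [0, 20.5]); the cube at (16, 14.5) is absent (z outside [11, 25.5]); the cube at (14.5, 12.5) is present — its section is the full 29.5×17.5 rectangle (area 516.25 mm²); the cube at (10, 12) is present — its section is the full 18×28 rectangle (area 504.00 mm²); Merging all regions: the regions partially overlap — summed areas 1020.25 mm² minus the doubly-counted overlap 236.25 mm² gives 784.00 mm² — area = 784.00 mm². Overall, the cross-section is a single solid region. Net area = 784.00 mm².

784.00 mm²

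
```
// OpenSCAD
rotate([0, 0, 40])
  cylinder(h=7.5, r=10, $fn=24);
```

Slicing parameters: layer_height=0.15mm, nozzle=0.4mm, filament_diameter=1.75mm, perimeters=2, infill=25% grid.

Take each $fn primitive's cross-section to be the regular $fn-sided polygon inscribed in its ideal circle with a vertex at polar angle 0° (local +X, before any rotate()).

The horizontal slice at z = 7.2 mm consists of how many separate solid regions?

At z = 7.2 mm: the cylinder: section is a regular 24-gon, circumradius r=10; (whole slice rotated 40° about Z — lengths, areas and connectivity unchanged). The result has 1 disconnected region.

1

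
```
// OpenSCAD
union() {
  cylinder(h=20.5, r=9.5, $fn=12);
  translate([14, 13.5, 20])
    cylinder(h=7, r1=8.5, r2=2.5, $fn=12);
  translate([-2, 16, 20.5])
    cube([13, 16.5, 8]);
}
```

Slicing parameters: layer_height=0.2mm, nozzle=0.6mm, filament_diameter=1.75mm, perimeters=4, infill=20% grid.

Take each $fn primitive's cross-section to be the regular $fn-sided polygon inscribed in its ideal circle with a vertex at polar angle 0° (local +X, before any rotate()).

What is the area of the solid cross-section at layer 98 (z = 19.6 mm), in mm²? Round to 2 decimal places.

At z = 19.6 mm: the r=9.5 cylinder contributes a regular 12-gon of circumradius 9.5 (area = (12/2)·9.500²·sin(360°/12) = 270.75 mm²); the cone at (14, 13.5) does not reach this height (z outside [20, 27]); the cube at (-2, 16) is not intersected at this z (z outside [20.5, 28.5]); Combining (union): only the r=9.5 cylinder is present, so the union is just that shape — area = 270.75 mm². Overall, the cross-section is a single solid region. Net area = 270.75 mm².

270.75 mm²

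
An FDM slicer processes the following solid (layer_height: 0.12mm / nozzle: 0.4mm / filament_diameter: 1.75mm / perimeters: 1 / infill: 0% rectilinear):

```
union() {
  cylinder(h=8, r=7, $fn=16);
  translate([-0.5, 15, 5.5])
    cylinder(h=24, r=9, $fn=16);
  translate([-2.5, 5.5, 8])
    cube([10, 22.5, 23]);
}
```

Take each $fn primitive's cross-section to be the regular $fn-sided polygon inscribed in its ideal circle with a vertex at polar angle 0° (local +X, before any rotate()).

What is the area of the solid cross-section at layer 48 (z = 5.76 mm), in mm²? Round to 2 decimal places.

395.50 mm²

At z = 5.76 mm: the cylinder: section is a regular 16-gon, circumradius r=7 (area = (16/2)·7.000²·sin(360°/16) = 150.01 mm²); the r=9 cylinder at (-0.5, 15) gives a regular 16-gon of circumradius 9 (constant along its height) (area = (16/2)·9.000²·sin(360°/16) = 247.98 mm²); the cube at (-2.5, 5.5) is absent (z outside [8, 31]); Combining (union): the regions partially overlap — summed areas 397.99 mm² minus the doubly-counted overlap 2.49 mm² gives 395.50 mm² — area = 395.50 mm². Overall, the cross-section is a single solid region. Net area = 395.50 mm².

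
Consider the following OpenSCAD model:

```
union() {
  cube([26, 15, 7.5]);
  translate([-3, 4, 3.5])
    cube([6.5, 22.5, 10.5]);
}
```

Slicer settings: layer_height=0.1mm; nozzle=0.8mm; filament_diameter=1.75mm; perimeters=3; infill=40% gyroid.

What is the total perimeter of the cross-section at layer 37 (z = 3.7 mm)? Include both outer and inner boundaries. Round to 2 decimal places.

111.00 mm

At z = 3.7 mm: the cube (footprint 26×15) is included at this height (perimeter 82.00 mm); the cube at (-3, 4) (footprint 6.5×22.5) is included at this height (perimeter 58.00 mm); Combining (union): the regions partially overlap (shared area 38.50 mm²), so the edge portions inside another operand are dropped and the merged outline is re-measured after clipping — boundary = 111.00 mm. Overall, the cross-section is a single solid region. Total boundary length (outer) = 111.00 mm.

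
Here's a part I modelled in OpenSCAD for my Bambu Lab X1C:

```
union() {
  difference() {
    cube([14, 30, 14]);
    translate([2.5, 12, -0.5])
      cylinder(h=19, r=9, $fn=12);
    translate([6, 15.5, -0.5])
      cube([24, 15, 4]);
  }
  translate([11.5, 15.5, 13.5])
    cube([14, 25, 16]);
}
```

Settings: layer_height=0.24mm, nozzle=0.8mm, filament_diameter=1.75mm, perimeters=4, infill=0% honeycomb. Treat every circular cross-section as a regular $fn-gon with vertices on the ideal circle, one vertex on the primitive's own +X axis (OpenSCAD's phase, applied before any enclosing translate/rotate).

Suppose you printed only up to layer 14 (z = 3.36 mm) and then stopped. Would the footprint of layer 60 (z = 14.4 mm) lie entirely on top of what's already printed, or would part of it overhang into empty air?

part overhangs

Compare the two slices. At z = 3.36: the cube (footprint 14×30) is included at this height (area 420.00 mm²); the cylinder at (2.5, 12): section is a regular 12-gon, circumradius r=9 (area = (12/2)·9.000²·sin(360°/12) = 243.00 mm²); the cube at (6, 15.5) (footprint 24×15) is included at this height (area 360.00 mm²); After the difference (first − rest): starting from the 14×30 cube (420.00 mm²), the r=9 cylinder at (2.5, 12) partially overlaps it — only the 164.83 mm² overlap (of its 243.00 mm²) is removed, clipping the outline; the 24×15 cube at (6, 15.5) partially overlaps it — only the 102.72 mm² overlap (of its 360.00 mm²) is removed, clipping the outline — area = 152.46 mm²; the cube at (11.5, 15.5) does not reach this height (z outside [13.5, 29.5]); Combining (union): only that combined region is present, so the union is just that shape — area = 152.46 mm². At z = 14.4: the cube is not intersected at this z (z outside [0, 14]); the r=9 cylinder at (2.5, 12) contributes a regular 12-gon of circumradius 9 (area = (12/2)·9.000²·sin(360°/12) = 243.00 mm²); the cube at (6, 15.5) is not intersected at this z (z outside [-0.5, 3.5]); Taking the first minus the rest: the first operand is absent here, so nothing remains; the cube at (11.5, 15.5) is present — its section is the full 14×25 rectangle (area 350.00 mm²); Merging all regions: only the 14×25 cube at (11.5, 15.5) is present, so the union is just that shape — area = 350.00 mm². Checking containment: at z = 14.4 the cross-section extends beyond the z = 3.36 cross-section by about 350.00 mm².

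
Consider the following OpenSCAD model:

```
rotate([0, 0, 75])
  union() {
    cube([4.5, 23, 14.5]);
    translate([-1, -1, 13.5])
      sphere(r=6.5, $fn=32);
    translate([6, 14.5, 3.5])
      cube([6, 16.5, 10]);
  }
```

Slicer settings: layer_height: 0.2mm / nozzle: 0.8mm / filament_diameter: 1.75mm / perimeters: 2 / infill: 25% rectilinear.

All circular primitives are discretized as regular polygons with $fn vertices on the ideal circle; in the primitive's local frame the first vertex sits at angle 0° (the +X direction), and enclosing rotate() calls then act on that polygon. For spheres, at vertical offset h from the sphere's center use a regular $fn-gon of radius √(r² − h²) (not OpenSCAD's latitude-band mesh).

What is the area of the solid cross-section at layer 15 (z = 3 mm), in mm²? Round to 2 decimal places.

103.50 mm²

At z = 3 mm: the cube is present — its section is the full 4.5×23 rectangle (area 103.50 mm²); the sphere at (-1, -1) does not reach this height (|z−center|=10.500 > r=6.5); the cube at (6, 14.5) is absent (z outside [3.5, 13.5]); Combining (union): only the 4.5×23 cube is present, so the union is just that shape — area = 103.50 mm²; (rotated 75° about Z; rotation is an isometry so areas/perimeters/island counts are preserved). Overall, the cross-section is a single solid region. Net area = 103.50 mm².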